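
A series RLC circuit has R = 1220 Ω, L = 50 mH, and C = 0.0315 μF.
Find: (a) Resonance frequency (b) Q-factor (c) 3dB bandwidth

Step 1 — Resonance condition Im(Z)=0 gives ω₀ = 1/√(LC).
Step 2 — ω₀ = 1/√(0.05·3.15e-08) = 2.52e+04 rad/s.
Step 3 — f₀ = ω₀/(2π) = 4010 Hz.
Step 4 — Series Q: Q = ω₀L/R = 2.52e+04·0.05/1220 = 1.033.
Step 5 — 3dB bandwidth: Δω = ω₀/Q = 2.44e+04 rad/s; BW = Δω/(2π) = 3883 Hz.

(a) f₀ = 4010 Hz  (b) Q = 1.033  (c) BW = 3883 Hz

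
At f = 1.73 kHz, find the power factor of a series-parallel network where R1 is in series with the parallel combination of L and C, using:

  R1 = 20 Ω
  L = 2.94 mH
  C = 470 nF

Step 1 — Angular frequency: ω = 2π·f = 2π·1730 = 1.087e+04 rad/s.
Step 2 — Component impedances:
  R1: Z = R = 20 Ω
  L: Z = jωL = j·1.087e+04·0.00294 = 0 + j31.96 Ω
  C: Z = 1/(jωC) = -j/(ω·C) = 0 - j195.7 Ω
Step 3 — Parallel branch: L || C = 1/(1/L + 1/C) = 0 + j38.19 Ω.
Step 4 — Series with R1: Z_total = R1 + (L || C) = 20 + j38.19 Ω = 43.11∠62.4° Ω.
Step 5 — Power factor: PF = cos(φ) = Re(Z)/|Z| = 20/43.11 = 0.4639.
Step 6 — Type: Im(Z) = 38.19 ⇒ lagging (phase φ = 62.4°).

PF = 0.4639 (lagging, φ = 62.4°)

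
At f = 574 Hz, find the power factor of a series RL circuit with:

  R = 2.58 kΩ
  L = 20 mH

Step 1 — Angular frequency: ω = 2π·f = 2π·574 = 3607 rad/s.
Step 2 — Component impedances:
  R: Z = R = 2580 Ω
  L: Z = jωL = j·3607·0.02 = 0 + j72.13 Ω
Step 3 — Series combination: Z_total = R + L = 2580 + j72.13 Ω = 2581∠1.6° Ω.
Step 4 — Power factor: PF = cos(φ) = Re(Z)/|Z| = 2580/2581 = 0.9996.
Step 5 — Type: Im(Z) = 72.13 ⇒ lagging (phase φ = 1.6°).

PF = 0.9996 (lagging, φ = 1.6°)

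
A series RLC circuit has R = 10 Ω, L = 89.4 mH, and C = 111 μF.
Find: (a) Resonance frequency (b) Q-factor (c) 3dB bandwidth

Step 1 — Resonance: ω₀ = 1/√(LC) = 1/√(0.0894·0.000111) = 317.4 rad/s.
Step 2 — f₀ = ω₀/(2π) = 50.52 Hz.
Step 3 — Series Q: Q = ω₀L/R = 317.4·0.0894/10 = 2.838.
Step 4 — Bandwidth: Δω = ω₀/Q = 111.9 rad/s; BW = Δω/(2π) = 17.8 Hz.

(a) f₀ = 50.52 Hz  (b) Q = 2.838  (c) BW = 17.8 Hz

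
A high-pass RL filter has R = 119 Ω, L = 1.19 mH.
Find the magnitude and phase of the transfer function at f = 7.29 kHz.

Step 1 — Angular frequency: ω = 2π·7290 = 4.58e+04 rad/s.
Step 2 — Transfer function: H(jω) = jωL/(R + jωL).
Step 3 — Numerator jωL = j·54.51; denominator R + jωL = 119 + j54.51.
Step 4 — H = 0.1734 + j0.3786.
Step 5 — Magnitude: |H| = 0.4164 (-7.6 dB); phase: φ = 65.4°.

|H| = 0.4164 (-7.6 dB), φ = 65.4°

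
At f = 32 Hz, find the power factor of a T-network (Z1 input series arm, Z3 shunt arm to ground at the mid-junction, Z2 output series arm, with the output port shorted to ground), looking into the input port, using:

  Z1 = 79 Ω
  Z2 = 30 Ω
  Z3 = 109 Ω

Step 1 — Angular frequency: ω = 2π·f = 2π·32 = 201.1 rad/s.
Step 2 — Component impedances:
  Z1: Z = R = 79 Ω
  Z2: Z = R = 30 Ω
  Z3: Z = R = 109 Ω
Step 3 — With the output port shorted to ground, the output series arm Z2 runs from the junction to ground; the shunt arm Z3 also runs from the junction to ground. They appear in parallel: Z3 || Z2 = 23.53 Ω.
Step 4 — Series with input arm Z1: Z_in = Z1 + (Z3 || Z2) = 102.5 Ω = 102.5∠0.0° Ω.
Step 5 — Power factor: PF = cos(φ) = Re(Z)/|Z| = 102.5/102.5 = 1.
Step 6 — Type: Im(Z) = 0 ⇒ unity (phase φ = 0.0°).

PF = 1 (unity, φ = 0.0°)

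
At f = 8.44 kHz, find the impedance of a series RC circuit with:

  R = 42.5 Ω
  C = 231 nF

Step 1 — Angular frequency: ω = 2π·f = 2π·8440 = 5.303e+04 rad/s.
Step 2 — Component impedances:
  R: Z = R = 42.5 Ω
  C: Z = 1/(jωC) = -j/(ω·C) = 0 - j81.63 Ω
Step 3 — Series combination: Z_total = R + C = 42.5 - j81.63 Ω = 92.03∠-62.5° Ω.

Z = 42.5 - j81.63 Ω = 92.03∠-62.5° Ω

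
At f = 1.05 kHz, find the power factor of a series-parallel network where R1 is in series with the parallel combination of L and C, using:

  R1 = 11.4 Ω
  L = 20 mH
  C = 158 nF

Step 1 — Angular frequency: ω = 2π·f = 2π·1050 = 6597 rad/s.
Step 2 — Component impedances:
  R1: Z = R = 11.4 Ω
  L: Z = jωL = j·6597·0.02 = 0 + j131.9 Ω
  C: Z = 1/(jωC) = -j/(ω·C) = 0 - j959.3 Ω
Step 3 — Parallel branch: L || C = 1/(1/L + 1/C) = 0 + j153 Ω.
Step 4 — Series with R1: Z_total = R1 + (L || C) = 11.4 + j153 Ω = 153.4∠85.7° Ω.
Step 5 — Power factor: PF = cos(φ) = Re(Z)/|Z| = 11.4/153.41 = 0.07431.
Step 6 — Type: Im(Z) = 153 ⇒ lagging (phase φ = 85.7°).

PF = 0.07431 (lagging, φ = 85.7°)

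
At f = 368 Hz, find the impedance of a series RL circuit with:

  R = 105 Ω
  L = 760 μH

Step 1 — Angular frequency: ω = 2π·f = 2π·368 = 2312 rad/s.
Step 2 — Component impedances:
  R: Z = R = 105 Ω
  L: Z = jωL = j·2312·0.00076 = 0 + j1.757 Ω
Step 3 — Series combination: Z_total = R + L = 105 + j1.757 Ω = 105∠1.0° Ω.

Z = 105 + j1.757 Ω = 105∠1.0° Ω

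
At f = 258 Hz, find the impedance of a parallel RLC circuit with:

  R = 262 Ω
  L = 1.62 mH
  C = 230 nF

Step 1 — Angular frequency: ω = 2π·f = 2π·258 = 1621 rad/s.
Step 2 — Component impedances:
  R: Z = R = 262 Ω
  L: Z = jωL = j·1621·0.00162 = 0 + j2.626 Ω
  C: Z = 1/(jωC) = -j/(ω·C) = 0 - j2682 Ω
Step 3 — Parallel combination: 1/Z_total = 1/R + 1/L + 1/C; Z_total = 0.02637 + j2.628 Ω = 2.629∠89.4° Ω.

Z = 0.02637 + j2.628 Ω = 2.629∠89.4° Ω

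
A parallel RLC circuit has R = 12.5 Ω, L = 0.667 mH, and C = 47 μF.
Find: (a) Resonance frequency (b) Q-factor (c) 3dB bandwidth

Step 1 — Resonance: ω₀ = 1/√(LC) = 1/√(0.000667·4.7e-05) = 5648 rad/s.
Step 2 — f₀ = ω₀/(2π) = 898.9 Hz.
Step 3 — Parallel Q: Q = R/(ω₀L) = 12.5/(5648·0.000667) = 3.318.
Step 4 — Bandwidth: Δω = ω₀/Q = 1702 rad/s; BW = Δω/(2π) = 270.9 Hz.

(a) f₀ = 898.9 Hz  (b) Q = 3.318  (c) BW = 270.9 Hz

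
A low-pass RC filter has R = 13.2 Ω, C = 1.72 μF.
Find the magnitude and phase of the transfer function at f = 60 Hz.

Step 1 — Angular frequency: ω = 2π·60 = 377 rad/s.
Step 2 — Transfer function: H(jω) = 1/(1 + jωRC).
Step 3 — Denominator: 1 + jωRC = 1 + j·377·13.2·1.72e-06 = 1 + j0.008559.
Step 4 — H = 0.9999 - j0.008559.
Step 5 — Magnitude: |H| = 1 (-0.0 dB); phase: φ = -0.5°.

|H| = 1 (-0.0 dB), φ = -0.5°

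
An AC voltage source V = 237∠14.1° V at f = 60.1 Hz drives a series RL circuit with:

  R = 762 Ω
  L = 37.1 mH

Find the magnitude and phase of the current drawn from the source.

Step 1 — Angular frequency: ω = 2π·f = 2π·60.1 = 377.6 rad/s.
Step 2 — Component impedances:
  R: Z = R = 762 Ω
  L: Z = jωL = j·377.6·0.0371 = 0 + j14.01 Ω
Step 3 — Series combination: Z_total = R + L = 762 + j14.01 Ω = 762.1∠1.1° Ω.
Step 4 — Source phasor: V = 237∠14.1° V = 229.9 + j57.74 V.
Step 5 — Ohm's law: I = V / Z_total = (229.9 + j57.74) / (762 + j14.01) = 0.3029 + j0.0702 A.
Step 6 — Convert to polar: |I| = 0.311 A, ∠I = 13.0°.

I = 0.311∠13.0° A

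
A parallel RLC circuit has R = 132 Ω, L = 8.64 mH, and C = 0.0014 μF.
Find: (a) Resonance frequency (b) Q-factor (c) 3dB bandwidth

Step 1 — Resonance: ω₀ = 1/√(LC) = 1/√(0.00864·1.4e-09) = 2.875e+05 rad/s.
Step 2 — f₀ = ω₀/(2π) = 4.576e+04 Hz.
Step 3 — Parallel Q: Q = R/(ω₀L) = 132/(2.875e+05·0.00864) = 0.05314.
Step 4 — Bandwidth: Δω = ω₀/Q = 5.411e+06 rad/s; BW = Δω/(2π) = 8.612e+05 Hz.

(a) f₀ = 4.576e+04 Hz  (b) Q = 0.05314  (c) BW = 8.612e+05 Hz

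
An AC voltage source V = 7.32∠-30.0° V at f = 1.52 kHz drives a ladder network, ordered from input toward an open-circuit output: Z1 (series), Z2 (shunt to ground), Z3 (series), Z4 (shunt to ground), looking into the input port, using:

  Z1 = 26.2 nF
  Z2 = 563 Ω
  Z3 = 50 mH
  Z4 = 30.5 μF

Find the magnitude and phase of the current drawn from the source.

Step 1 — Angular frequency: ω = 2π·f = 2π·1520 = 9550 rad/s.
Step 2 — Component impedances:
  Z1: Z = 1/(jωC) = -j/(ω·C) = 0 - j3996 Ω
  Z2: Z = R = 563 Ω
  Z3: Z = jωL = j·9550·0.05 = 0 + j477.5 Ω
  Z4: Z = 1/(jωC) = -j/(ω·C) = 0 - j3.433 Ω
Step 3 — Ladder network (open output): work backward from the far end, alternating series and parallel combinations. Z_in = 233.6 - j3719 Ω = 3726∠-86.4° Ω.
Step 4 — Source phasor: V = 7.32∠-30.0° V = 6.339 - j3.66 V.
Step 5 — Ohm's law: I = V / Z_total = (6.339 - j3.66) / (233.6 - j3719) = 0.001087 + j0.001636 A.
Step 6 — Convert to polar: |I| = 0.001964 A, ∠I = 56.4°.

I = 0.001964∠56.4° A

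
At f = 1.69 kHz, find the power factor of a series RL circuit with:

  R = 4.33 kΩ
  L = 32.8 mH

Step 1 — Angular frequency: ω = 2π·f = 2π·1690 = 1.062e+04 rad/s.
Step 2 — Component impedances:
  R: Z = R = 4330 Ω
  L: Z = jωL = j·1.062e+04·0.0328 = 0 + j348.3 Ω
Step 3 — Series combination: Z_total = R + L = 4330 + j348.3 Ω = 4344∠4.6° Ω.
Step 4 — Power factor: PF = cos(φ) = Re(Z)/|Z| = 4330/4344 = 0.9968.
Step 5 — Type: Im(Z) = 348.3 ⇒ lagging (phase φ = 4.6°).

PF = 0.9968 (lagging, φ = 4.6°)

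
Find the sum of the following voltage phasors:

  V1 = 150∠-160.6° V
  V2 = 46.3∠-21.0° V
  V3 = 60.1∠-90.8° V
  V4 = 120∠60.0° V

Step 1 — Convert each phasor to rectangular form:
  V1 = 150·(cos(-160.6°) + j·sin(-160.6°)) = -141.5 - j49.82 V
  V2 = 46.3·(cos(-21.0°) + j·sin(-21.0°)) = 43.22 - j16.59 V
  V3 = 60.1·(cos(-90.8°) + j·sin(-90.8°)) = -0.8391 - j60.09 V
  V4 = 120·(cos(60.0°) + j·sin(60.0°)) = 60 + j103.9 V
Step 2 — Sum components: V_total = -39.1 - j22.59 V.
Step 3 — Convert to polar: |V_total| = 45.15 V, ∠V_total = -150.0°.

V_total = 45.15∠-150.0° V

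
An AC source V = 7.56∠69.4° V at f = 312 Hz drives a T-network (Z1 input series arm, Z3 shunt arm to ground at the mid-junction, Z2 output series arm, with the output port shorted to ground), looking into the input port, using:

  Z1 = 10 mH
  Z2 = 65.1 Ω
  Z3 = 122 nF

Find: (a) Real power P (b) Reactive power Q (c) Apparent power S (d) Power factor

Step 1 — Angular frequency: ω = 2π·f = 2π·312 = 1960 rad/s.
Step 2 — Component impedances:
  Z1: Z = jωL = j·1960·0.01 = 0 + j19.6 Ω
  Z2: Z = R = 65.1 Ω
  Z3: Z = 1/(jωC) = -j/(ω·C) = 0 - j4181 Ω
Step 3 — With the output port shorted to ground, the output series arm Z2 runs from the junction to ground; the shunt arm Z3 also runs from the junction to ground. They appear in parallel: Z3 || Z2 = 65.08 - j1.013 Ω.
Step 4 — Series with input arm Z1: Z_in = Z1 + (Z3 || Z2) = 65.08 + j18.59 Ω = 67.69∠15.9° Ω.
Step 5 — Source phasor: V = 7.56∠69.4° V = 2.66 + j7.077 V.
Step 6 — Current: I = V / Z = 0.0665 + j0.08974 A = 0.1117∠53.5° A.
Step 7 — Complex power: S = V·I* = 0.8119 + j0.2319 VA.
Step 8 — Real power: P = Re(S) = 0.8119 W.
Step 9 — Reactive power: Q = Im(S) = 0.2319 VAR.
Step 10 — Apparent power: |S| = 0.8444 VA.
Step 11 — Power factor: PF = P/|S| = 0.9615 (lagging).

(a) P = 0.8119 W  (b) Q = 0.2319 VAR  (c) S = 0.8444 VA  (d) PF = 0.9615 (lagging)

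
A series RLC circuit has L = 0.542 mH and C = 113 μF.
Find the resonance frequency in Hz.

Step 1 — Resonance condition Im(Z)=0 gives ω₀ = 1/√(LC).
Step 2 — ω₀ = 1/√(0.000542·0.000113) = 4041 rad/s.
Step 3 — f₀ = ω₀/(2π) = 643.1 Hz.

f₀ = 643.1 Hz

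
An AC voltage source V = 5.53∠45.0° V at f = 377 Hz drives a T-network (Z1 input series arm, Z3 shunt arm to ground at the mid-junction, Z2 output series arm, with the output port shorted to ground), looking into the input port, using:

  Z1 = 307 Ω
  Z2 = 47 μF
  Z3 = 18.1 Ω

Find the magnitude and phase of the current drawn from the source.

Step 1 — Angular frequency: ω = 2π·f = 2π·377 = 2369 rad/s.
Step 2 — Component impedances:
  Z1: Z = R = 307 Ω
  Z2: Z = 1/(jωC) = -j/(ω·C) = 0 - j8.982 Ω
  Z3: Z = R = 18.1 Ω
Step 3 — With the output port shorted to ground, the output series arm Z2 runs from the junction to ground; the shunt arm Z3 also runs from the junction to ground. They appear in parallel: Z3 || Z2 = 3.577 - j7.207 Ω.
Step 4 — Series with input arm Z1: Z_in = Z1 + (Z3 || Z2) = 310.6 - j7.207 Ω = 310.7∠-1.3° Ω.
Step 5 — Source phasor: V = 5.53∠45.0° V = 3.91 + j3.91 V.
Step 6 — Ohm's law: I = V / Z_total = (3.91 + j3.91) / (310.6 - j7.207) = 0.01229 + j0.01288 A.
Step 7 — Convert to polar: |I| = 0.0178 A, ∠I = 46.3°.

I = 0.0178∠46.3° A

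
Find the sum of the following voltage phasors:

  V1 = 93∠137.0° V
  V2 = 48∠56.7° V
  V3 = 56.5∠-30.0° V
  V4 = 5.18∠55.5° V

Step 1 — Convert each phasor to rectangular form:
  V1 = 93·(cos(137.0°) + j·sin(137.0°)) = -68.02 + j63.43 V
  V2 = 48·(cos(56.7°) + j·sin(56.7°)) = 26.35 + j40.12 V
  V3 = 56.5·(cos(-30.0°) + j·sin(-30.0°)) = 48.93 - j28.25 V
  V4 = 5.18·(cos(55.5°) + j·sin(55.5°)) = 2.934 + j4.269 V
Step 2 — Sum components: V_total = 10.2 + j79.56 V.
Step 3 — Convert to polar: |V_total| = 80.21 V, ∠V_total = 82.7°.

V_total = 80.21∠82.7° V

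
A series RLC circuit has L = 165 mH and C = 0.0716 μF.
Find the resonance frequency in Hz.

Step 1 — Resonance condition Im(Z)=0 gives ω₀ = 1/√(LC).
Step 2 — ω₀ = 1/√(0.165·7.16e-08) = 9200 rad/s.
Step 3 — f₀ = ω₀/(2π) = 1464 Hz.

f₀ = 1464 Hz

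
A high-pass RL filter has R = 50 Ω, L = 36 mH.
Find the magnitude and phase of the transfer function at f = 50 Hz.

Step 1 — Angular frequency: ω = 2π·50 = 314.2 rad/s.
Step 2 — Transfer function: H(jω) = jωL/(R + jωL).
Step 3 — Numerator jωL = j·11.31; denominator R + jωL = 50 + j11.31.
Step 4 — H = 0.04867 + j0.2152.
Step 5 — Magnitude: |H| = 0.2206 (-13.1 dB); phase: φ = 77.3°.

|H| = 0.2206 (-13.1 dB), φ = 77.3°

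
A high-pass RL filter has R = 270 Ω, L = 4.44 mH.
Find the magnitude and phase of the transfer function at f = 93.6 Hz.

Step 1 — Angular frequency: ω = 2π·93.6 = 588.1 rad/s.
Step 2 — Transfer function: H(jω) = jωL/(R + jωL).
Step 3 — Numerator jωL = j·2.611; denominator R + jωL = 270 + j2.611.
Step 4 — H = 9.352e-05 + j0.00967.
Step 5 — Magnitude: |H| = 0.009671 (-40.3 dB); phase: φ = 89.4°.

|H| = 0.009671 (-40.3 dB), φ = 89.4°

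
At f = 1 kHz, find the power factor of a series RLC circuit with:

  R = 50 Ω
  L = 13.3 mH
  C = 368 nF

Step 1 — Angular frequency: ω = 2π·f = 2π·1000 = 6283 rad/s.
Step 2 — Component impedances:
  R: Z = R = 50 Ω
  L: Z = jωL = j·6283·0.0133 = 0 + j83.57 Ω
  C: Z = 1/(jωC) = -j/(ω·C) = 0 - j432.5 Ω
Step 3 — Series combination: Z_total = R + L + C = 50 - j348.9 Ω = 352.5∠-81.8° Ω.
Step 4 — Power factor: PF = cos(φ) = Re(Z)/|Z| = 50/352.48 = 0.1419.
Step 5 — Type: Im(Z) = -348.9 ⇒ leading (phase φ = -81.8°).

PF = 0.1419 (leading, φ = -81.8°)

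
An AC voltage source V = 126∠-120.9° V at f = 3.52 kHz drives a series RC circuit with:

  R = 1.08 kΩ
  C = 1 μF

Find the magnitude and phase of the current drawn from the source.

Step 1 — Angular frequency: ω = 2π·f = 2π·3520 = 2.212e+04 rad/s.
Step 2 — Component impedances:
  R: Z = R = 1080 Ω
  C: Z = 1/(jωC) = -j/(ω·C) = 0 - j45.21 Ω
Step 3 — Series combination: Z_total = R + C = 1080 - j45.21 Ω = 1081∠-2.4° Ω.
Step 4 — Source phasor: V = 126∠-120.9° V = -64.71 - j108.1 V.
Step 5 — Ohm's law: I = V / Z_total = (-64.71 - j108.1) / (1080 - j45.21) = -0.05562 - j0.1024 A.
Step 6 — Convert to polar: |I| = 0.1166 A, ∠I = -118.5°.

I = 0.1166∠-118.5° A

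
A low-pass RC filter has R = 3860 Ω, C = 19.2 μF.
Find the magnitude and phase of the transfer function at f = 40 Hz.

Step 1 — Angular frequency: ω = 2π·40 = 251.3 rad/s.
Step 2 — Transfer function: H(jω) = 1/(1 + jωRC).
Step 3 — Denominator: 1 + jωRC = 1 + j·251.3·3860·1.92e-05 = 1 + j18.63.
Step 4 — H = 0.002874 - j0.05353.
Step 5 — Magnitude: |H| = 0.05361 (-25.4 dB); phase: φ = -86.9°.

|H| = 0.05361 (-25.4 dB), φ = -86.9°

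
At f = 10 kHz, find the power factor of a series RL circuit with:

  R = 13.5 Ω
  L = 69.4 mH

Step 1 — Angular frequency: ω = 2π·f = 2π·1e+04 = 6.283e+04 rad/s.
Step 2 — Component impedances:
  R: Z = R = 13.5 Ω
  L: Z = jωL = j·6.283e+04·0.0694 = 0 + j4361 Ω
Step 3 — Series combination: Z_total = R + L = 13.5 + j4361 Ω = 4361∠89.8° Ω.
Step 4 — Power factor: PF = cos(φ) = Re(Z)/|Z| = 13.5/4361 = 0.003096.
Step 5 — Type: Im(Z) = 4361 ⇒ lagging (phase φ = 89.8°).

PF = 0.003096 (lagging, φ = 89.8°)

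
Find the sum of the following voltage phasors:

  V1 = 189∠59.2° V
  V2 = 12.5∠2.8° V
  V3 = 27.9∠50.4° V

Step 1 — Convert each phasor to rectangular form:
  V1 = 189·(cos(59.2°) + j·sin(59.2°)) = 96.78 + j162.3 V
  V2 = 12.5·(cos(2.8°) + j·sin(2.8°)) = 12.49 + j0.6106 V
  V3 = 27.9·(cos(50.4°) + j·sin(50.4°)) = 17.78 + j21.5 V
Step 2 — Sum components: V_total = 127 + j184.5 V.
Step 3 — Convert to polar: |V_total| = 224 V, ∠V_total = 55.4°.

V_total = 224∠55.4° V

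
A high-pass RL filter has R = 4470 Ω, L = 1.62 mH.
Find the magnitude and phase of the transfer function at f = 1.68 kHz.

Step 1 — Angular frequency: ω = 2π·1680 = 1.056e+04 rad/s.
Step 2 — Transfer function: H(jω) = jωL/(R + jωL).
Step 3 — Numerator jωL = j·17.1; denominator R + jωL = 4470 + j17.1.
Step 4 — H = 1.463e-05 + j0.003826.
Step 5 — Magnitude: |H| = 0.003826 (-48.3 dB); phase: φ = 89.8°.

|H| = 0.003826 (-48.3 dB), φ = 89.8°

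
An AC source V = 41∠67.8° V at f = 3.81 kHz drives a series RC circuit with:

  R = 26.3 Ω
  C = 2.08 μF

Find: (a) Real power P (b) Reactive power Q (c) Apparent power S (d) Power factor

Step 1 — Angular frequency: ω = 2π·f = 2π·3810 = 2.394e+04 rad/s.
Step 2 — Component impedances:
  R: Z = R = 26.3 Ω
  C: Z = 1/(jωC) = -j/(ω·C) = 0 - j20.08 Ω
Step 3 — Series combination: Z_total = R + C = 26.3 - j20.08 Ω = 33.09∠-37.4° Ω.
Step 4 — Source phasor: V = 41∠67.8° V = 15.49 + j37.96 V.
Step 5 — Current: I = V / Z = -0.3241 + j1.196 A = 1.239∠105.2° A.
Step 6 — Complex power: S = V·I* = 40.37 - j30.83 VA.
Step 7 — Real power: P = Re(S) = 40.37 W.
Step 8 — Reactive power: Q = Im(S) = -30.83 VAR.
Step 9 — Apparent power: |S| = 50.8 VA.
Step 10 — Power factor: PF = P/|S| = 0.7948 (leading).

(a) P = 40.37 W  (b) Q = -30.83 VAR  (c) S = 50.8 VA  (d) PF = 0.7948 (leading)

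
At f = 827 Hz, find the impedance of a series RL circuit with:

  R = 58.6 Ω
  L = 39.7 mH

Step 1 — Angular frequency: ω = 2π·f = 2π·827 = 5196 rad/s.
Step 2 — Component impedances:
  R: Z = R = 58.6 Ω
  L: Z = jωL = j·5196·0.0397 = 0 + j206.3 Ω
Step 3 — Series combination: Z_total = R + L = 58.6 + j206.3 Ω = 214.5∠74.1° Ω.

Z = 58.6 + j206.3 Ω = 214.5∠74.1° Ω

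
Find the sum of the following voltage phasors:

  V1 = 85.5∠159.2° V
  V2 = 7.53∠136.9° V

Step 1 — Convert each phasor to rectangular form:
  V1 = 85.5·(cos(159.2°) + j·sin(159.2°)) = -79.93 + j30.36 V
  V2 = 7.53·(cos(136.9°) + j·sin(136.9°)) = -5.498 + j5.145 V
Step 2 — Sum components: V_total = -85.43 + j35.51 V.
Step 3 — Convert to polar: |V_total| = 92.51 V, ∠V_total = 157.4°.

V_total = 92.51∠157.4° V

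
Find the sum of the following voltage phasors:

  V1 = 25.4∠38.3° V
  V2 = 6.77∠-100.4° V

Step 1 — Convert each phasor to rectangular form:
  V1 = 25.4·(cos(38.3°) + j·sin(38.3°)) = 19.93 + j15.74 V
  V2 = 6.77·(cos(-100.4°) + j·sin(-100.4°)) = -1.222 - j6.659 V
Step 2 — Sum components: V_total = 18.71 + j9.084 V.
Step 3 — Convert to polar: |V_total| = 20.8 V, ∠V_total = 25.9°.

V_total = 20.8∠25.9° V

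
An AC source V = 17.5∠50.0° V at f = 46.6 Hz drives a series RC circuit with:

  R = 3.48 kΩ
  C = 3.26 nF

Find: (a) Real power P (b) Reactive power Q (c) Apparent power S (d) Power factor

Step 1 — Angular frequency: ω = 2π·f = 2π·46.6 = 292.8 rad/s.
Step 2 — Component impedances:
  R: Z = R = 3480 Ω
  C: Z = 1/(jωC) = -j/(ω·C) = 0 - j1.048e+06 Ω
Step 3 — Series combination: Z_total = R + C = 3480 - j1.048e+06 Ω = 1.048e+06∠-89.8° Ω.
Step 4 — Source phasor: V = 17.5∠50.0° V = 11.25 + j13.41 V.
Step 5 — Current: I = V / Z = -1.276e-05 + j1.078e-05 A = 1.67e-05∠139.8° A.
Step 6 — Complex power: S = V·I* = 9.71e-07 - j0.0002923 VA.
Step 7 — Real power: P = Re(S) = 9.71e-07 W.
Step 8 — Reactive power: Q = Im(S) = -0.0002923 VAR.
Step 9 — Apparent power: |S| = 0.0002923 VA.
Step 10 — Power factor: PF = P/|S| = 0.003322 (leading).

(a) P = 9.71e-07 W  (b) Q = -0.0002923 VAR  (c) S = 0.0002923 VA  (d) PF = 0.003322 (leading)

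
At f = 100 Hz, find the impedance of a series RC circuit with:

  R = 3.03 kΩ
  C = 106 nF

Step 1 — Angular frequency: ω = 2π·f = 2π·100 = 628.3 rad/s.
Step 2 — Component impedances:
  R: Z = R = 3030 Ω
  C: Z = 1/(jωC) = -j/(ω·C) = 0 - j1.501e+04 Ω
Step 3 — Series combination: Z_total = R + C = 3030 - j1.501e+04 Ω = 1.532e+04∠-78.6° Ω.

Z = 3030 - j1.501e+04 Ω = 1.532e+04∠-78.6° Ω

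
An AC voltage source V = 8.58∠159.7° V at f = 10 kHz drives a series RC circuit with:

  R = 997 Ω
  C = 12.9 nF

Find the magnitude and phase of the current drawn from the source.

Step 1 — Angular frequency: ω = 2π·f = 2π·1e+04 = 6.283e+04 rad/s.
Step 2 — Component impedances:
  R: Z = R = 997 Ω
  C: Z = 1/(jωC) = -j/(ω·C) = 0 - j1234 Ω
Step 3 — Series combination: Z_total = R + C = 997 - j1234 Ω = 1586∠-51.1° Ω.
Step 4 — Source phasor: V = 8.58∠159.7° V = -8.047 + j2.977 V.
Step 5 — Ohm's law: I = V / Z_total = (-8.047 + j2.977) / (997 - j1234) = -0.004648 - j0.002766 A.
Step 6 — Convert to polar: |I| = 0.005409 A, ∠I = -149.2°.

I = 0.005409∠-149.2° A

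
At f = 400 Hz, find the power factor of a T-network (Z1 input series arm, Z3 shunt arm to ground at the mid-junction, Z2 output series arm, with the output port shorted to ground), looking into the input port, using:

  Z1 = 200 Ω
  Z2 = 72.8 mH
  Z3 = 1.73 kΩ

Step 1 — Angular frequency: ω = 2π·f = 2π·400 = 2513 rad/s.
Step 2 — Component impedances:
  Z1: Z = R = 200 Ω
  Z2: Z = jωL = j·2513·0.0728 = 0 + j183 Ω
  Z3: Z = R = 1730 Ω
Step 3 — With the output port shorted to ground, the output series arm Z2 runs from the junction to ground; the shunt arm Z3 also runs from the junction to ground. They appear in parallel: Z3 || Z2 = 19.14 + j180.9 Ω.
Step 4 — Series with input arm Z1: Z_in = Z1 + (Z3 || Z2) = 219.1 + j180.9 Ω = 284.2∠39.5° Ω.
Step 5 — Power factor: PF = cos(φ) = Re(Z)/|Z| = 219.14/284.18 = 0.7711.
Step 6 — Type: Im(Z) = 180.9 ⇒ lagging (phase φ = 39.5°).

PF = 0.7711 (lagging, φ = 39.5°)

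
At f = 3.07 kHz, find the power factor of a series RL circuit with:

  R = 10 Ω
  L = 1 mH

Step 1 — Angular frequency: ω = 2π·f = 2π·3070 = 1.929e+04 rad/s.
Step 2 — Component impedances:
  R: Z = R = 10 Ω
  L: Z = jωL = j·1.929e+04·0.001 = 0 + j19.29 Ω
Step 3 — Series combination: Z_total = R + L = 10 + j19.29 Ω = 21.73∠62.6° Ω.
Step 4 — Power factor: PF = cos(φ) = Re(Z)/|Z| = 10/21.73 = 0.4602.
Step 5 — Type: Im(Z) = 19.29 ⇒ lagging (phase φ = 62.6°).

PF = 0.4602 (lagging, φ = 62.6°)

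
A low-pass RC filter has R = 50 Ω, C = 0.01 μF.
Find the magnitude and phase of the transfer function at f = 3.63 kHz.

Step 1 — Angular frequency: ω = 2π·3630 = 2.281e+04 rad/s.
Step 2 — Transfer function: H(jω) = 1/(1 + jωRC).
Step 3 — Denominator: 1 + jωRC = 1 + j·2.281e+04·50·1e-08 = 1 + j0.0114.
Step 4 — H = 0.9999 - j0.0114.
Step 5 — Magnitude: |H| = 0.9999 (-0.0 dB); phase: φ = -0.7°.

|H| = 0.9999 (-0.0 dB), φ = -0.7°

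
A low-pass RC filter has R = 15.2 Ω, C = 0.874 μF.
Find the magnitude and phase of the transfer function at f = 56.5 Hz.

Step 1 — Angular frequency: ω = 2π·56.5 = 355 rad/s.
Step 2 — Transfer function: H(jω) = 1/(1 + jωRC).
Step 3 — Denominator: 1 + jωRC = 1 + j·355·15.2·8.74e-07 = 1 + j0.004716.
Step 4 — H = 1 - j0.004716.
Step 5 — Magnitude: |H| = 1 (-0.0 dB); phase: φ = -0.3°.

|H| = 1 (-0.0 dB), φ = -0.3°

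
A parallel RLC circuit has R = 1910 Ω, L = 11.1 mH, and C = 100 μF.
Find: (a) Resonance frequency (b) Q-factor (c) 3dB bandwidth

Step 1 — Resonance: ω₀ = 1/√(LC) = 1/√(0.0111·0.0001) = 949.2 rad/s.
Step 2 — f₀ = ω₀/(2π) = 151.1 Hz.
Step 3 — Parallel Q: Q = R/(ω₀L) = 1910/(949.2·0.0111) = 181.3.
Step 4 — Bandwidth: Δω = ω₀/Q = 5.236 rad/s; BW = Δω/(2π) = 0.8333 Hz.

(a) f₀ = 151.1 Hz  (b) Q = 181.3  (c) BW = 0.8333 Hz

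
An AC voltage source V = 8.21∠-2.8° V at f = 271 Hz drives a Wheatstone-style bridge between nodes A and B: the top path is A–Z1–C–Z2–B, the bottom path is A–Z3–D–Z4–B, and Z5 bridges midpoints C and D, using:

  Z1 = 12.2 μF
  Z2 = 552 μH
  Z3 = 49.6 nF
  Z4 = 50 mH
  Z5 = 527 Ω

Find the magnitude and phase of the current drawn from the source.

Step 1 — Angular frequency: ω = 2π·f = 2π·271 = 1703 rad/s.
Step 2 — Component impedances:
  Z1: Z = 1/(jωC) = -j/(ω·C) = 0 - j48.14 Ω
  Z2: Z = jωL = j·1703·0.000552 = 0 + j0.9399 Ω
  Z3: Z = 1/(jωC) = -j/(ω·C) = 0 - j1.184e+04 Ω
  Z4: Z = jωL = j·1703·0.05 = 0 + j85.14 Ω
  Z5: Z = R = 527 Ω
Step 3 — Bridge requires nodal analysis (the Z5 bridge couples midpoints C and D, so the two paths cannot be reduced to a simple series/parallel combination). Setting node B to ground and injecting 1 A at node A, the 3-node admittance system at A, C, D solves to V_A = Z_AB = 0.0006556 - j47.01 Ω = 47.01∠-90.0° Ω.
Step 4 — Source phasor: V = 8.21∠-2.8° V = 8.2 - j0.4011 V.
Step 5 — Ohm's law: I = V / Z_total = (8.2 - j0.4011) / (0.0006556 - j47.01) = 0.008534 + j0.1744 A.
Step 6 — Convert to polar: |I| = 0.1746 A, ∠I = 87.2°.

I = 0.1746∠87.2° A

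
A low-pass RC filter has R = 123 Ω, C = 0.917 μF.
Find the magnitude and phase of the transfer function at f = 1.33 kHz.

Step 1 — Angular frequency: ω = 2π·1330 = 8357 rad/s.
Step 2 — Transfer function: H(jω) = 1/(1 + jωRC).
Step 3 — Denominator: 1 + jωRC = 1 + j·8357·123·9.17e-07 = 1 + j0.9426.
Step 4 — H = 0.5295 - j0.4991.
Step 5 — Magnitude: |H| = 0.7277 (-2.8 dB); phase: φ = -43.3°.

|H| = 0.7277 (-2.8 dB), φ = -43.3°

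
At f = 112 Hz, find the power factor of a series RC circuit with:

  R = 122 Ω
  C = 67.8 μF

Step 1 — Angular frequency: ω = 2π·f = 2π·112 = 703.7 rad/s.
Step 2 — Component impedances:
  R: Z = R = 122 Ω
  C: Z = 1/(jωC) = -j/(ω·C) = 0 - j20.96 Ω
Step 3 — Series combination: Z_total = R + C = 122 - j20.96 Ω = 123.8∠-9.7° Ω.
Step 4 — Power factor: PF = cos(φ) = Re(Z)/|Z| = 122/123.787 = 0.9856.
Step 5 — Type: Im(Z) = -20.96 ⇒ leading (phase φ = -9.7°).

PF = 0.9856 (leading, φ = -9.7°)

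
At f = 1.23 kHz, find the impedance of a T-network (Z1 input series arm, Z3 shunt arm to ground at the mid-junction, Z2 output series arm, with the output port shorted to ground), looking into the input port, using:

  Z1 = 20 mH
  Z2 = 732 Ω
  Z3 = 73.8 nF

Step 1 — Angular frequency: ω = 2π·f = 2π·1230 = 7728 rad/s.
Step 2 — Component impedances:
  Z1: Z = jωL = j·7728·0.02 = 0 + j154.6 Ω
  Z2: Z = R = 732 Ω
  Z3: Z = 1/(jωC) = -j/(ω·C) = 0 - j1753 Ω
Step 3 — With the output port shorted to ground, the output series arm Z2 runs from the junction to ground; the shunt arm Z3 also runs from the junction to ground. They appear in parallel: Z3 || Z2 = 623.3 - j260.2 Ω.
Step 4 — Series with input arm Z1: Z_in = Z1 + (Z3 || Z2) = 623.3 - j105.7 Ω = 632.2∠-9.6° Ω.

Z = 623.3 - j105.7 Ω = 632.2∠-9.6° Ω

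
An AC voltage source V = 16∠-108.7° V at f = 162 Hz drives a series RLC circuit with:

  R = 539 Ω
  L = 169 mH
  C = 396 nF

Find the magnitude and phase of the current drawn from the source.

Step 1 — Angular frequency: ω = 2π·f = 2π·162 = 1018 rad/s.
Step 2 — Component impedances:
  R: Z = R = 539 Ω
  L: Z = jωL = j·1018·0.169 = 0 + j172 Ω
  C: Z = 1/(jωC) = -j/(ω·C) = 0 - j2481 Ω
Step 3 — Series combination: Z_total = R + L + C = 539 - j2309 Ω = 2371∠-76.9° Ω.
Step 4 — Source phasor: V = 16∠-108.7° V = -5.13 - j15.16 V.
Step 5 — Ohm's law: I = V / Z_total = (-5.13 - j15.16) / (539 - j2309) = 0.005733 - j0.00356 A.
Step 6 — Convert to polar: |I| = 0.006748 A, ∠I = -31.8°.

I = 0.006748∠-31.8° A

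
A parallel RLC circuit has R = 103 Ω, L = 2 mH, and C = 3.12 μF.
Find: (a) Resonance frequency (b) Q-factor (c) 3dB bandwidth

Step 1 — Resonance: ω₀ = 1/√(LC) = 1/√(0.002·3.12e-06) = 1.266e+04 rad/s.
Step 2 — f₀ = ω₀/(2π) = 2015 Hz.
Step 3 — Parallel Q: Q = R/(ω₀L) = 103/(1.266e+04·0.002) = 4.068.
Step 4 — Bandwidth: Δω = ω₀/Q = 3112 rad/s; BW = Δω/(2π) = 495.3 Hz.

(a) f₀ = 2015 Hz  (b) Q = 4.068  (c) BW = 495.3 Hz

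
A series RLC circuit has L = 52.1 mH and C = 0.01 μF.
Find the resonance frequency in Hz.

Step 1 — Resonance condition Im(Z)=0 gives ω₀ = 1/√(LC).
Step 2 — ω₀ = 1/√(0.0521·1e-08) = 4.381e+04 rad/s.
Step 3 — f₀ = ω₀/(2π) = 6973 Hz.

f₀ = 6973 Hz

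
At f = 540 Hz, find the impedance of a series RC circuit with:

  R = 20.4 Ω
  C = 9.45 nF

Step 1 — Angular frequency: ω = 2π·f = 2π·540 = 3393 rad/s.
Step 2 — Component impedances:
  R: Z = R = 20.4 Ω
  C: Z = 1/(jωC) = -j/(ω·C) = 0 - j3.119e+04 Ω
Step 3 — Series combination: Z_total = R + C = 20.4 - j3.119e+04 Ω = 3.119e+04∠-90.0° Ω.

Z = 20.4 - j3.119e+04 Ω = 3.119e+04∠-90.0° Ω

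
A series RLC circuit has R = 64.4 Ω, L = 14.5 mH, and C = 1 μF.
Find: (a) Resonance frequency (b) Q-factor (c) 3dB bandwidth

Step 1 — Resonance: ω₀ = 1/√(LC) = 1/√(0.0145·1e-06) = 8305 rad/s.
Step 2 — f₀ = ω₀/(2π) = 1322 Hz.
Step 3 — Series Q: Q = ω₀L/R = 8305·0.0145/64.4 = 1.87.
Step 4 — Bandwidth: Δω = ω₀/Q = 4441 rad/s; BW = Δω/(2π) = 706.9 Hz.

(a) f₀ = 1322 Hz  (b) Q = 1.87  (c) BW = 706.9 Hz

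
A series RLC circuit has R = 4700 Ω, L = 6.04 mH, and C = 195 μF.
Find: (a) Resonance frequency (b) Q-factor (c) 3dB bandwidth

Step 1 — Resonance: ω₀ = 1/√(LC) = 1/√(0.00604·0.000195) = 921.4 rad/s.
Step 2 — f₀ = ω₀/(2π) = 146.7 Hz.
Step 3 — Series Q: Q = ω₀L/R = 921.4·0.00604/4700 = 0.001184.
Step 4 — Bandwidth: Δω = ω₀/Q = 7.781e+05 rad/s; BW = Δω/(2π) = 1.238e+05 Hz.

(a) f₀ = 146.7 Hz  (b) Q = 0.001184  (c) BW = 1.238e+05 Hz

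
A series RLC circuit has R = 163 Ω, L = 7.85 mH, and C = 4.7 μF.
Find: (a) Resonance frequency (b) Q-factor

Step 1 — Resonance condition Im(Z)=0 gives ω₀ = 1/√(LC).
Step 2 — ω₀ = 1/√(0.00785·4.7e-06) = 5206 rad/s.
Step 3 — f₀ = ω₀/(2π) = 828.6 Hz.
Step 4 — Series Q: Q = ω₀L/R = 5206·0.00785/163 = 0.2507.

(a) f₀ = 828.6 Hz  (b) Q = 0.2507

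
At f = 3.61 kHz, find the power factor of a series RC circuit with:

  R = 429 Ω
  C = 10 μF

Step 1 — Angular frequency: ω = 2π·f = 2π·3610 = 2.268e+04 rad/s.
Step 2 — Component impedances:
  R: Z = R = 429 Ω
  C: Z = 1/(jωC) = -j/(ω·C) = 0 - j4.409 Ω
Step 3 — Series combination: Z_total = R + C = 429 - j4.409 Ω = 429∠-0.6° Ω.
Step 4 — Power factor: PF = cos(φ) = Re(Z)/|Z| = 429/429.023 = 0.9999.
Step 5 — Type: Im(Z) = -4.409 ⇒ leading (phase φ = -0.6°).

PF = 0.9999 (leading, φ = -0.6°)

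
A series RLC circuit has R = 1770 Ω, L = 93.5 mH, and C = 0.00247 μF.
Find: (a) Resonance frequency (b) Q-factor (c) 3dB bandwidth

Step 1 — Resonance condition Im(Z)=0 gives ω₀ = 1/√(LC).
Step 2 — ω₀ = 1/√(0.0935·2.47e-09) = 6.58e+04 rad/s.
Step 3 — f₀ = ω₀/(2π) = 1.047e+04 Hz.
Step 4 — Series Q: Q = ω₀L/R = 6.58e+04·0.0935/1770 = 3.476.
Step 5 — 3dB bandwidth: Δω = ω₀/Q = 1.893e+04 rad/s; BW = Δω/(2π) = 3013 Hz.

(a) f₀ = 1.047e+04 Hz  (b) Q = 3.476  (c) BW = 3013 Hz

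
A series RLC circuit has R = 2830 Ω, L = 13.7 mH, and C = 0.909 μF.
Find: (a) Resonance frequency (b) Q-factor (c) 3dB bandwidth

Step 1 — Resonance: ω₀ = 1/√(LC) = 1/√(0.0137·9.09e-07) = 8961 rad/s.
Step 2 — f₀ = ω₀/(2π) = 1426 Hz.
Step 3 — Series Q: Q = ω₀L/R = 8961·0.0137/2830 = 0.04338.
Step 4 — Bandwidth: Δω = ω₀/Q = 2.066e+05 rad/s; BW = Δω/(2π) = 3.288e+04 Hz.

(a) f₀ = 1426 Hz  (b) Q = 0.04338  (c) BW = 3.288e+04 Hz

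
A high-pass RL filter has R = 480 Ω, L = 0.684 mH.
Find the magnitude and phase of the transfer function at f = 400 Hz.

Step 1 — Angular frequency: ω = 2π·400 = 2513 rad/s.
Step 2 — Transfer function: H(jω) = jωL/(R + jωL).
Step 3 — Numerator jωL = j·1.719; denominator R + jωL = 480 + j1.719.
Step 4 — H = 1.283e-05 + j0.003581.
Step 5 — Magnitude: |H| = 0.003581 (-48.9 dB); phase: φ = 89.8°.

|H| = 0.003581 (-48.9 dB), φ = 89.8°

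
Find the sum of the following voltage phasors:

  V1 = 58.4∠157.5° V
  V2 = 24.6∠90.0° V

Step 1 — Convert each phasor to rectangular form:
  V1 = 58.4·(cos(157.5°) + j·sin(157.5°)) = -53.95 + j22.35 V
  V2 = 24.6·(cos(90.0°) + j·sin(90.0°)) = 0 + j24.6 V
Step 2 — Sum components: V_total = -53.95 + j46.95 V.
Step 3 — Convert to polar: |V_total| = 71.52 V, ∠V_total = 139.0°.

V_total = 71.52∠139.0° V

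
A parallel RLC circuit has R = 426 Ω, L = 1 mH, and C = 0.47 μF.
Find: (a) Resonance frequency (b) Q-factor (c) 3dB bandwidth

Step 1 — Resonance: ω₀ = 1/√(LC) = 1/√(0.001·4.7e-07) = 4.613e+04 rad/s.
Step 2 — f₀ = ω₀/(2π) = 7341 Hz.
Step 3 — Parallel Q: Q = R/(ω₀L) = 426/(4.613e+04·0.001) = 9.235.
Step 4 — Bandwidth: Δω = ω₀/Q = 4995 rad/s; BW = Δω/(2π) = 794.9 Hz.

(a) f₀ = 7341 Hz  (b) Q = 9.235  (c) BW = 794.9 Hz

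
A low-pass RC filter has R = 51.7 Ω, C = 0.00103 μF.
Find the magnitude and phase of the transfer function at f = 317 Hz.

Step 1 — Angular frequency: ω = 2π·317 = 1992 rad/s.
Step 2 — Transfer function: H(jω) = 1/(1 + jωRC).
Step 3 — Denominator: 1 + jωRC = 1 + j·1992·51.7·1.03e-09 = 1 + j0.0001061.
Step 4 — H = 1 - j0.0001061.
Step 5 — Magnitude: |H| = 1 (-0.0 dB); phase: φ = -0.0°.

|H| = 1 (-0.0 dB), φ = -0.0°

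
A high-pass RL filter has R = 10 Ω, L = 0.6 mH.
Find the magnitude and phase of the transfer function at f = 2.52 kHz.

Step 1 — Angular frequency: ω = 2π·2520 = 1.583e+04 rad/s.
Step 2 — Transfer function: H(jω) = jωL/(R + jωL).
Step 3 — Numerator jωL = j·9.5; denominator R + jωL = 10 + j9.5.
Step 4 — H = 0.4744 + j0.4993.
Step 5 — Magnitude: |H| = 0.6888 (-3.2 dB); phase: φ = 46.5°.

|H| = 0.6888 (-3.2 dB), φ = 46.5°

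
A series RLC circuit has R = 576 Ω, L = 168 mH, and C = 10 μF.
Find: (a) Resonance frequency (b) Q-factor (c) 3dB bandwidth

Step 1 — Resonance condition Im(Z)=0 gives ω₀ = 1/√(LC).
Step 2 — ω₀ = 1/√(0.168·1e-05) = 771.5 rad/s.
Step 3 — f₀ = ω₀/(2π) = 122.8 Hz.
Step 4 — Series Q: Q = ω₀L/R = 771.5·0.168/576 = 0.225.
Step 5 — 3dB bandwidth: Δω = ω₀/Q = 3429 rad/s; BW = Δω/(2π) = 545.7 Hz.

(a) f₀ = 122.8 Hz  (b) Q = 0.225  (c) BW = 545.7 Hz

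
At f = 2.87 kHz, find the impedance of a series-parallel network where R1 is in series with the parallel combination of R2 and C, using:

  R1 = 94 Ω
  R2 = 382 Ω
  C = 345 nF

Step 1 — Angular frequency: ω = 2π·f = 2π·2870 = 1.803e+04 rad/s.
Step 2 — Component impedances:
  R1: Z = R = 94 Ω
  R2: Z = R = 382 Ω
  C: Z = 1/(jωC) = -j/(ω·C) = 0 - j160.7 Ω
Step 3 — Parallel branch: R2 || C = 1/(1/R2 + 1/C) = 57.46 - j136.6 Ω.
Step 4 — Series with R1: Z_total = R1 + (R2 || C) = 151.5 - j136.6 Ω = 203.9∠-42.0° Ω.

Z = 151.5 - j136.6 Ω = 203.9∠-42.0° Ω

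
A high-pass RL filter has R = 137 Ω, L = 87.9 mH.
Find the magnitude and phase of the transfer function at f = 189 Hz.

Step 1 — Angular frequency: ω = 2π·189 = 1188 rad/s.
Step 2 — Transfer function: H(jω) = jωL/(R + jωL).
Step 3 — Numerator jωL = j·104.4; denominator R + jωL = 137 + j104.4.
Step 4 — H = 0.3673 + j0.4821.
Step 5 — Magnitude: |H| = 0.6061 (-4.3 dB); phase: φ = 52.7°.

|H| = 0.6061 (-4.3 dB), φ = 52.7°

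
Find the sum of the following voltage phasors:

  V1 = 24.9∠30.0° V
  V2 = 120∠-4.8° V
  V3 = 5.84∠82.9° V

Step 1 — Convert each phasor to rectangular form:
  V1 = 24.9·(cos(30.0°) + j·sin(30.0°)) = 21.56 + j12.45 V
  V2 = 120·(cos(-4.8°) + j·sin(-4.8°)) = 119.6 - j10.04 V
  V3 = 5.84·(cos(82.9°) + j·sin(82.9°)) = 0.7218 + j5.795 V
Step 2 — Sum components: V_total = 141.9 + j8.204 V.
Step 3 — Convert to polar: |V_total| = 142.1 V, ∠V_total = 3.3°.

V_total = 142.1∠3.3° V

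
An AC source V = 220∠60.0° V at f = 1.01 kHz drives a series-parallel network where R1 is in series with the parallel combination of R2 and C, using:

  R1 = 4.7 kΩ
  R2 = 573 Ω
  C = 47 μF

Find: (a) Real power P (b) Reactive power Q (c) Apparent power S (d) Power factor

Step 1 — Angular frequency: ω = 2π·f = 2π·1010 = 6346 rad/s.
Step 2 — Component impedances:
  R1: Z = R = 4700 Ω
  R2: Z = R = 573 Ω
  C: Z = 1/(jωC) = -j/(ω·C) = 0 - j3.353 Ω
Step 3 — Parallel branch: R2 || C = 1/(1/R2 + 1/C) = 0.01962 - j3.353 Ω.
Step 4 — Series with R1: Z_total = R1 + (R2 || C) = 4700 - j3.353 Ω = 4700∠-0.0° Ω.
Step 5 — Source phasor: V = 220∠60.0° V = 110 + j190.5 V.
Step 6 — Current: I = V / Z = 0.02338 + j0.04055 A = 0.04681∠60.0° A.
Step 7 — Complex power: S = V·I* = 10.3 - j0.007346 VA.
Step 8 — Real power: P = Re(S) = 10.3 W.
Step 9 — Reactive power: Q = Im(S) = -0.007346 VAR.
Step 10 — Apparent power: |S| = 10.3 VA.
Step 11 — Power factor: PF = P/|S| = 1 (leading).

(a) P = 10.3 W  (b) Q = -0.007346 VAR  (c) S = 10.3 VA  (d) PF = 1 (leading)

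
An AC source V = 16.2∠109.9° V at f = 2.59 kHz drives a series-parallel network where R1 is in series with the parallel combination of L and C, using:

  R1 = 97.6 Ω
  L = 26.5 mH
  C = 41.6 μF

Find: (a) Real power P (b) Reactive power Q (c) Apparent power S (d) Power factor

Step 1 — Angular frequency: ω = 2π·f = 2π·2590 = 1.627e+04 rad/s.
Step 2 — Component impedances:
  R1: Z = R = 97.6 Ω
  L: Z = jωL = j·1.627e+04·0.0265 = 0 + j431.2 Ω
  C: Z = 1/(jωC) = -j/(ω·C) = 0 - j1.477 Ω
Step 3 — Parallel branch: L || C = 1/(1/L + 1/C) = 0 - j1.482 Ω.
Step 4 — Series with R1: Z_total = R1 + (L || C) = 97.6 - j1.482 Ω = 97.61∠-0.9° Ω.
Step 5 — Source phasor: V = 16.2∠109.9° V = -5.514 + j15.23 V.
Step 6 — Current: I = V / Z = -0.05885 + j0.1552 A = 0.166∠110.8° A.
Step 7 — Complex power: S = V·I* = 2.688 - j0.04083 VA.
Step 8 — Real power: P = Re(S) = 2.688 W.
Step 9 — Reactive power: Q = Im(S) = -0.04083 VAR.
Step 10 — Apparent power: |S| = 2.689 VA.
Step 11 — Power factor: PF = P/|S| = 0.9999 (leading).

(a) P = 2.688 W  (b) Q = -0.04083 VAR  (c) S = 2.689 VA  (d) PF = 0.9999 (leading)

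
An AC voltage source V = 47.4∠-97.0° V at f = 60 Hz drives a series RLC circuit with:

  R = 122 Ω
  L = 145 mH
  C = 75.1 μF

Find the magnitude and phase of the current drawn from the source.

Step 1 — Angular frequency: ω = 2π·f = 2π·60 = 377 rad/s.
Step 2 — Component impedances:
  R: Z = R = 122 Ω
  L: Z = jωL = j·377·0.145 = 0 + j54.66 Ω
  C: Z = 1/(jωC) = -j/(ω·C) = 0 - j35.32 Ω
Step 3 — Series combination: Z_total = R + L + C = 122 + j19.34 Ω = 123.5∠9.0° Ω.
Step 4 — Source phasor: V = 47.4∠-97.0° V = -5.777 - j47.05 V.
Step 5 — Ohm's law: I = V / Z_total = (-5.777 - j47.05) / (122 + j19.34) = -0.1058 - j0.3688 A.
Step 6 — Convert to polar: |I| = 0.3837 A, ∠I = -106.0°.

I = 0.3837∠-106.0° A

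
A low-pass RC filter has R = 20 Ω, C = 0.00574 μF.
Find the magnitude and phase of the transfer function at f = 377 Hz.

Step 1 — Angular frequency: ω = 2π·377 = 2369 rad/s.
Step 2 — Transfer function: H(jω) = 1/(1 + jωRC).
Step 3 — Denominator: 1 + jωRC = 1 + j·2369·20·5.74e-09 = 1 + j0.0002719.
Step 4 — H = 1 - j0.0002719.
Step 5 — Magnitude: |H| = 1 (-0.0 dB); phase: φ = -0.0°.

|H| = 1 (-0.0 dB), φ = -0.0°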